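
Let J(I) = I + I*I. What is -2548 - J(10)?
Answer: -2658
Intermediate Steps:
J(I) = I + I²
-2548 - J(10) = -2548 - 10*(1 + 10) = -2548 - 10*11 = -2548 - 1*110 = -2548 - 110 = -2658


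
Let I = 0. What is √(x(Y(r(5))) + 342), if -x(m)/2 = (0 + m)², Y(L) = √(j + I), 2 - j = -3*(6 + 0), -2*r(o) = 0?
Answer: √302 ≈ 17.378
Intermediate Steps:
r(o) = 0 (r(o) = -½*0 = 0)
j = 20 (j = 2 - (-3)*(6 + 0) = 2 - (-3)*6 = 2 - 1*(-18) = 2 + 18 = 20)
Y(L) = 2*√5 (Y(L) = √(20 + 0) = √20 = 2*√5)
x(m) = -2*m² (x(m) = -2*(0 + m)² = -2*m²)
√(x(Y(r(5))) + 342) = √(-2*(2*√5)² + 342) = √(-2*20 + 342) = √(-40 + 342) = √302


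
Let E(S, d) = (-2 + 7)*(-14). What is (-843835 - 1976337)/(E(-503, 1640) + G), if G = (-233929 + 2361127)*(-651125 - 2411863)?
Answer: 1410086/3257790973847 ≈ 4.3283e-7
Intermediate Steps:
G = -6515581947624 (G = 2127198*(-3062988) = -6515581947624)
E(S, d) = -70 (E(S, d) = 5*(-14) = -70)
(-843835 - 1976337)/(E(-503, 1640) + G) = (-843835 - 1976337)/(-70 - 6515581947624) = -2820172/(-6515581947694) = -2820172*(-1/6515581947694) = 1410086/3257790973847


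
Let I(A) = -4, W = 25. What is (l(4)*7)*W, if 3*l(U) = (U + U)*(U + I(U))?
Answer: 0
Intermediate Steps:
l(U) = 2*U*(-4 + U)/3 (l(U) = ((U + U)*(U - 4))/3 = ((2*U)*(-4 + U))/3 = (2*U*(-4 + U))/3 = 2*U*(-4 + U)/3)
(l(4)*7)*W = (((⅔)*4*(-4 + 4))*7)*25 = (((⅔)*4*0)*7)*25 = (0*7)*25 = 0*25 = 0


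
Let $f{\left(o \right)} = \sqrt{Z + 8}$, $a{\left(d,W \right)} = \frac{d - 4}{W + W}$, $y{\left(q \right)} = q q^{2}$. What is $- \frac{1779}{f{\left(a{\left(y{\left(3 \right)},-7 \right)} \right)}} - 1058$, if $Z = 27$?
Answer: $-1058 - \frac{1779 \sqrt{35}}{35} \approx -1358.7$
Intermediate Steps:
$y{\left(q \right)} = q^{3}$
$a{\left(d,W \right)} = \frac{-4 + d}{2 W}$
$f{\left(o \right)} = \sqrt{35}$ ($f{\left(o \right)} = \sqrt{27 + 8} = \sqrt{35}$)
$- \frac{1779}{f{\left(a{\left(y{\left(3 \right)},-7 \right)} \right)}} - 1058 = - \frac{1779}{\sqrt{35}} - 1058 = - 1779 \frac{\sqrt{35}}{35} - 1058 = - \frac{1779 \sqrt{35}}{35} - 1058 = -1058 - \frac{1779 \sqrt{35}}{35}$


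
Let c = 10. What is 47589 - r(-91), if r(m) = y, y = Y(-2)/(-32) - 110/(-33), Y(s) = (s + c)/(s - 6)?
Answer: 4568221/96 ≈ 47586.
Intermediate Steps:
Y(s) = (10 + s)/(-6 + s) (Y(s) = (s + 10)/(s - 6) = (10 + s)/(-6 + s))
y = 323/96 (y = ((10 - 2)/(-6 - 2))/(-32) - 110/(-33) = (8/(-8))*(-1/32) - 110*(-1/33) = -⅛*8*(-1/32) + 10/3 = -1*(-1/32) + 10/3 = 1/32 + 10/3 = 323/96 ≈ 3.3646)
r(m) = 323/96
47589 - r(-91) = 47589 - 1*323/96 = 47589 - 323/96 = 4568221/96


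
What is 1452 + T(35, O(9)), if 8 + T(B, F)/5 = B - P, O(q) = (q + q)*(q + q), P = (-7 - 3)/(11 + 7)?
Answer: 14308/9 ≈ 1589.8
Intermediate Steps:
P = -5/9 (P = -10/18 = -10*1/18 = -5/9 ≈ -0.55556)
O(q) = 4*q² (O(q) = (2*q)*(2*q) = 4*q²)
T(B, F) = -335/9 + 5*B (T(B, F) = -40 + 5*(B - 1*(-5/9)) = -40 + 5*(B + 5/9) = -40 + 5*(5/9 + B) = -40 + (25/9 + 5*B) = -335/9 + 5*B)
1452 + T(35, O(9)) = 1452 + (-335/9 + 5*35) = 1452 + (-335/9 + 175) = 1452 + 1240/9 = 14308/9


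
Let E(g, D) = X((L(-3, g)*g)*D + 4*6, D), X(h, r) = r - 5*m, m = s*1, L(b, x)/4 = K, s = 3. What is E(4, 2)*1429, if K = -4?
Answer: -18577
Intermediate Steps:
L(b, x) = -16 (L(b, x) = 4*(-4) = -16)
m = 3 (m = 3*1 = 3)
X(h, r) = -15 + r (X(h, r) = r - 5*3 = r - 15 = -15 + r)
E(g, D) = -15 + D
E(4, 2)*1429 = (-15 + 2)*1429 = -13*1429 = -18577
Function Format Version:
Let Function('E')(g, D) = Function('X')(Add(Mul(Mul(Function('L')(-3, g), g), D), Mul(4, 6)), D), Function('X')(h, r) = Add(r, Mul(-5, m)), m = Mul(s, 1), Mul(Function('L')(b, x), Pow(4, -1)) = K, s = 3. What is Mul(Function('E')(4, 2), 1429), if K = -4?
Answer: -18577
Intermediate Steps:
Function('L')(b, x) = -16 (Function('L')(b, x) = Mul(4, -4) = -16)
m = 3 (m = Mul(3, 1) = 3)
Function('X')(h, r) = Add(-15, r) (Function('X')(h, r) = Add(r, Mul(-5, 3)) = Add(r, -15) = Add(-15, r))
Function('E')(g, D) = Add(-15, D)
Mul(Function('E')(4, 2), 1429) = Mul(Add(-15, 2), 1429) = Mul(-13, 1429) = -18577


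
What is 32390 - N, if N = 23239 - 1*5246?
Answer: 14397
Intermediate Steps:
N = 17993 (N = 23239 - 5246 = 17993)
32390 - N = 32390 - 1*17993 = 32390 - 17993 = 14397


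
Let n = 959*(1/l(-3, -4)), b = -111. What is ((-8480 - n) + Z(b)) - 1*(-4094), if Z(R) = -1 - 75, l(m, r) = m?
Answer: -12427/3 ≈ -4142.3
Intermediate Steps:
Z(R) = -76
n = -959/3 (n = 959*(1/(-3)) = 959*(1*(-⅓)) = 959*(-⅓) = -959/3 ≈ -319.67)
((-8480 - n) + Z(b)) - 1*(-4094) = ((-8480 - 1*(-959/3)) - 76) - 1*(-4094) = ((-8480 + 959/3) - 76) + 4094 = (-24481/3 - 76) + 4094 = -24709/3 + 4094 = -12427/3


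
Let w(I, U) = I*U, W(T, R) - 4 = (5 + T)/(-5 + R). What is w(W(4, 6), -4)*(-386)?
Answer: 20072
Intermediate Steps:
W(T, R) = 4 + (5 + T)/(-5 + R)
w(W(4, 6), -4)*(-386) = (((-15 + 4 + 4*6)/(-5 + 6))*(-4))*(-386) = (((-15 + 4 + 24)/1)*(-4))*(-386) = ((1*13)*(-4))*(-386) = (13*(-4))*(-386) = -52*(-386) = 20072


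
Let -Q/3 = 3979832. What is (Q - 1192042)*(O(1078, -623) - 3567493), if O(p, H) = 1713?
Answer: 46824175569640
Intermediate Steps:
Q = -11939496 (Q = -3*3979832 = -11939496)
(Q - 1192042)*(O(1078, -623) - 3567493) = (-11939496 - 1192042)*(1713 - 3567493) = -13131538*(-3565780) = 46824175569640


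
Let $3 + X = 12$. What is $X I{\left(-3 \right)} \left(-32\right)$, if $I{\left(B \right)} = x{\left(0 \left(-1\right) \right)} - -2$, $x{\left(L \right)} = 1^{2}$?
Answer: $-864$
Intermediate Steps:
$x{\left(L \right)} = 1$
$I{\left(B \right)} = 3$ ($I{\left(B \right)} = 1 - -2 = 1 + 2 = 3$)
$X = 9$ ($X = -3 + 12 = 9$)
$X I{\left(-3 \right)} \left(-32\right) = 9 \cdot 3 \left(-32\right) = 27 \left(-32\right) = -864$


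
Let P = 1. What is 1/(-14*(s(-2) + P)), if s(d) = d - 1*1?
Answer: 1/28 ≈ 0.035714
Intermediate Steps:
s(d) = -1 + d (s(d) = d - 1 = -1 + d)
1/(-14*(s(-2) + P)) = 1/(-14*((-1 - 2) + 1)) = 1/(-14*(-3 + 1)) = 1/(-14*(-2)) = 1/28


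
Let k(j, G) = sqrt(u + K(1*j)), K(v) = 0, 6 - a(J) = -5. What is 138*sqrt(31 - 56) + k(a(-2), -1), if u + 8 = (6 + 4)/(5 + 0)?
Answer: I*(690 + sqrt(6)) ≈ 692.45*I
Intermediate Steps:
u = -6 (u = -8 + (6 + 4)/(5 + 0) = -8 + 10/5 = -8 + 10*(1/5) = -8 + 2 = -6)
a(J) = 11 (a(J) = 6 - 1*(-5) = 6 + 5 = 11)
k(j, G) = I*sqrt(6) (k(j, G) = sqrt(-6 + 0) = sqrt(-6) = I*sqrt(6))
138*sqrt(31 - 56) + k(a(-2), -1) = 138*sqrt(31 - 56) + I*sqrt(6) = 138*sqrt(-25) + I*sqrt(6) = 138*(5*I) + I*sqrt(6) = 690*I + I*sqrt(6)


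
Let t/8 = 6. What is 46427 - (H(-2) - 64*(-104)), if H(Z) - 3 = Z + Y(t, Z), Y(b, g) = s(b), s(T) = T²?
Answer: 37466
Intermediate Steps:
t = 48 (t = 8*6 = 48)
Y(b, g) = b²
H(Z) = 2307 + Z (H(Z) = 3 + (Z + 48²) = 3 + (Z + 2304) = 3 + (2304 + Z) = 2307 + Z)
46427 - (H(-2) - 64*(-104)) = 46427 - ((2307 - 2) - 64*(-104)) = 46427 - (2305 + 6656) = 46427 - 1*8961 = 46427 - 8961 = 37466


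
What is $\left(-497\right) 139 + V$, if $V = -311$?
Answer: $-69394$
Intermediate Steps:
$\left(-497\right) 139 + V = \left(-497\right) 139 - 311 = -69083 - 311 = -69394$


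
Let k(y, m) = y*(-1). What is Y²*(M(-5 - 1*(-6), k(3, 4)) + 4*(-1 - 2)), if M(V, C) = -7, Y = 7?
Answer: -931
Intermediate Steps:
k(y, m) = -y
Y²*(M(-5 - 1*(-6), k(3, 4)) + 4*(-1 - 2)) = 7²*(-7 + 4*(-1 - 2)) = 49*(-7 + 4*(-3)) = 49*(-7 - 12) = 49*(-19) = -931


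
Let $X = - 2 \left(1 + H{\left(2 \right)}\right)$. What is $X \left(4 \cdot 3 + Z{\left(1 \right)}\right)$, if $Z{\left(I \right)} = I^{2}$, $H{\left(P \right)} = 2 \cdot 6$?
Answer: $-338$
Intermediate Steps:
$H{\left(P \right)} = 12$
$X = -26$ ($X = - 2 \left(1 + 12\right) = \left(-2\right) 13 = -26$)
$X \left(4 \cdot 3 + Z{\left(1 \right)}\right) = - 26 \left(4 \cdot 3 + 1^{2}\right) = - 26 \left(12 + 1\right) = \left(-26\right) 13 = -338$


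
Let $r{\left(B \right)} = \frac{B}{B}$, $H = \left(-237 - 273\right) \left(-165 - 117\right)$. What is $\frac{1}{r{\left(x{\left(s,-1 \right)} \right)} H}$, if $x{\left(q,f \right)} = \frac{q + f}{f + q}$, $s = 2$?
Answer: $\frac{1}{143820} \approx 6.9531 \cdot 10^{-6}$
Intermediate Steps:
$H = 143820$ ($H = \left(-510\right) \left(-282\right) = 143820$)
$x{\left(q,f \right)} = 1$ ($x{\left(q,f \right)} = \frac{f + q}{f + q} = 1$)
$r{\left(B \right)} = 1$
$\frac{1}{r{\left(x{\left(s,-1 \right)} \right)} H} = \frac{1}{1 \cdot 143820} = \frac{1}{143820}$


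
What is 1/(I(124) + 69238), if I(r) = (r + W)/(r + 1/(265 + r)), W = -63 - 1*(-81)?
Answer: 48237/3339888644 ≈ 1.4443e-5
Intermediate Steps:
W = 18 (W = -63 + 81 = 18)
I(r) = (18 + r)/(r + 1/(265 + r)) (I(r) = (r + 18)/(r + 1/(265 + r)) = (18 + r)/(r + 1/(265 + r)))
1/(I(124) + 69238) = 1/((4770 + 124² + 283*124)/(1 + 124² + 265*124) + 69238) = 1/((4770 + 15376 + 35092)/(1 + 15376 + 32860) + 69238) = 1/(55238/48237 + 69238) = 1/(3339888644/48237) = 48237/3339888644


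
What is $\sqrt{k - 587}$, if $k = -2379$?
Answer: $i \sqrt{2966} \approx 54.461 i$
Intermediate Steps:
$\sqrt{k - 587} = \sqrt{-2379 - 587} = \sqrt{-2966} = i \sqrt{2966}$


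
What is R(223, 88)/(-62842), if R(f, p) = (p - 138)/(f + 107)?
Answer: 5/2073786 ≈ 2.4110e-6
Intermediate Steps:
R(f, p) = (-138 + p)/(107 + f)
R(223, 88)/(-62842) = ((-138 + 88)/(107 + 223))/(-62842) = (-50/330)*(-1/62842) = ((1/330)*(-50))*(-1/62842) = -5/33*(-1/62842) = 5/2073786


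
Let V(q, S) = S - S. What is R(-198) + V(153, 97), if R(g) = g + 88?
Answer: -110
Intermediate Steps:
R(g) = 88 + g
V(q, S) = 0
R(-198) + V(153, 97) = (88 - 198) + 0 = -110 + 0 = -110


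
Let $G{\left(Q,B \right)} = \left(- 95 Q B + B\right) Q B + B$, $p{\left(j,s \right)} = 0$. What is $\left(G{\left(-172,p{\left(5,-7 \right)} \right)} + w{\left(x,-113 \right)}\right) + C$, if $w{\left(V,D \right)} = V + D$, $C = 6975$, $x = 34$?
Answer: $6896$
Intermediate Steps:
$w{\left(V,D \right)} = D + V$
$G{\left(Q,B \right)} = B + B Q \left(B - 95 B Q\right)$ ($G{\left(Q,B \right)} = \left(- 95 B Q + B\right) Q B + B = \left(B - 95 B Q\right) Q B + B = Q \left(B - 95 B Q\right) B + B = B Q \left(B - 95 B Q\right) + B = B + B Q \left(B - 95 B Q\right)$)
$\left(G{\left(-172,p{\left(5,-7 \right)} \right)} + w{\left(x,-113 \right)}\right) + C = \left(0 \left(1 + 0 \left(-172\right) - 0 \left(-172\right)^{2}\right) + \left(-113 + 34\right)\right) + 6975 = \left(0 \left(1 + 0 - 0 \cdot 29584\right) - 79\right) + 6975 = \left(0 \left(1 + 0 + 0\right) - 79\right) + 6975 = \left(0 \cdot 1 - 79\right) + 6975 = \left(0 - 79\right) + 6975 = -79 + 6975 = 6896$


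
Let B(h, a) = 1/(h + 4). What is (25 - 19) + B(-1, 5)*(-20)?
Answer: -⅔ ≈ -0.66667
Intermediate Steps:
B(h, a) = 1/(4 + h)
(25 - 19) + B(-1, 5)*(-20) = (25 - 19) - 20/(4 - 1) = 6 - 20/3 = -⅔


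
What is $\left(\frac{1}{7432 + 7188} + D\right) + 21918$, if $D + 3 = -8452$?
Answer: $\frac{196829061}{14620} \approx 13463.0$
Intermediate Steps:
$D = -8455$ ($D = -3 - 8452 = -8455$)
$\left(\frac{1}{7432 + 7188} + D\right) + 21918 = \left(\frac{1}{7432 + 7188} - 8455\right) + 21918 = \left(\frac{1}{14620} - 8455\right) + 21918 = - \frac{123612099}{14620} + 21918 = \frac{196829061}{14620}$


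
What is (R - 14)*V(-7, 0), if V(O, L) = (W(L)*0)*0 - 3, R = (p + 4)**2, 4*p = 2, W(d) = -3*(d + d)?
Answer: -75/4 ≈ -18.750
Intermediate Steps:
W(d) = -6*d
p = 1/2 (p = (1/4)*2 = 1/2 ≈ 0.50000)
R = 81/4 (R = (1/2 + 4)**2 = (9/2)**2 = 81/4 ≈ 20.250)
V(O, L) = -3 (V(O, L) = (-6*L*0)*0 - 3 = 0*0 - 3 = 0 - 3 = -3)
(R - 14)*V(-7, 0) = (81/4 - 14)*(-3) = (25/4)*(-3) = -75/4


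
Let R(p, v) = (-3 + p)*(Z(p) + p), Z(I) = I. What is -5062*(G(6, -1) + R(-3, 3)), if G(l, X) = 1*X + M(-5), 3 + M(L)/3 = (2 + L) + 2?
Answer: -116426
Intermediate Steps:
R(p, v) = 2*p*(-3 + p) (R(p, v) = (-3 + p)*(p + p) = (-3 + p)*(2*p) = 2*p*(-3 + p))
M(L) = 3 + 3*L (M(L) = -9 + 3*((2 + L) + 2) = -9 + 3*(4 + L) = -9 + (12 + 3*L) = 3 + 3*L)
G(l, X) = -12 + X (G(l, X) = 1*X + (3 + 3*(-5)) = X + (3 - 15) = X - 12 = -12 + X)
-5062*(G(6, -1) + R(-3, 3)) = -5062*((-12 - 1) + 2*(-3)*(-3 - 3)) = -5062*(-13 + 2*(-3)*(-6)) = -5062*(-13 + 36) = -5062*23 = -116426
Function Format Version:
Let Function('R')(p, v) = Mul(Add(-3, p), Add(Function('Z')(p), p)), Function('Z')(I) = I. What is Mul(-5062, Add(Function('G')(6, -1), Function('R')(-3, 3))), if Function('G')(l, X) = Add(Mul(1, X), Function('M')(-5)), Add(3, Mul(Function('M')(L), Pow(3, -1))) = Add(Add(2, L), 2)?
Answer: -116426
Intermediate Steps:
Function('R')(p, v) = Mul(2, p, Add(-3, p)) (Function('R')(p, v) = Mul(Add(-3, p), Add(p, p)) = Mul(Add(-3, p), Mul(2, p)) = Mul(2, p, Add(-3, p)))
Function('M')(L) = Add(3, Mul(3, L)) (Function('M')(L) = Add(-9, Mul(3, Add(Add(2, L), 2))) = Add(-9, Mul(3, Add(4, L))) = Add(-9, Add(12, Mul(3, L))) = Add(3, Mul(3, L)))
Function('G')(l, X) = Add(-12, X) (Function('G')(l, X) = Add(Mul(1, X), Add(3, Mul(3, -5))) = Add(X, Add(3, -15)) = Add(X, -12) = Add(-12, X))
Mul(-5062, Add(Function('G')(6, -1), Function('R')(-3, 3))) = Mul(-5062, Add(Add(-12, -1), Mul(2, -3, Add(-3, -3)))) = Mul(-5062, Add(-13, Mul(2, -3, -6))) = Mul(-5062, Add(-13, 36)) = Mul(-5062, 23) = -116426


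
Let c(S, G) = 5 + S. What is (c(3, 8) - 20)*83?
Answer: -996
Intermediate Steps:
(c(3, 8) - 20)*83 = ((5 + 3) - 20)*83 = (8 - 20)*83 = -12*83 = -996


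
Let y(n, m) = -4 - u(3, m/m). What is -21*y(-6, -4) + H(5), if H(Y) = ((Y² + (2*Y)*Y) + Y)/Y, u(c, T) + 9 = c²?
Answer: 100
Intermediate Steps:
u(c, T) = -9 + c²
y(n, m) = -4 (y(n, m) = -4 - (-9 + 3²) = -4 - (-9 + 9) = -4 - 1*0 = -4 + 0 = -4)
H(Y) = (Y + 3*Y²)/Y (H(Y) = ((Y² + 2*Y²) + Y)/Y = (3*Y² + Y)/Y = (Y + 3*Y²)/Y)
-21*y(-6, -4) + H(5) = -21*(-4) + (1 + 3*5) = 84 + (1 + 15) = 84 + 16 = 100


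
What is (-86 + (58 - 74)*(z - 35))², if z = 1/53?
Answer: 630311236/2809 ≈ 2.2439e+5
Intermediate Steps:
z = 1/53 ≈ 0.018868
(-86 + (58 - 74)*(z - 35))² = (-86 + (58 - 74)*(1/53 - 35))² = (-86 - 16*(-1854/53))² = (-86 + 29664/53)² = (25106/53)² = 630311236/2809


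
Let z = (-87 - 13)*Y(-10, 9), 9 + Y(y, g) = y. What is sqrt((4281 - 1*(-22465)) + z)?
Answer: sqrt(28646) ≈ 169.25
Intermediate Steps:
Y(y, g) = -9 + y
z = 1900 (z = (-87 - 13)*(-9 - 10) = -100*(-19) = 1900)
sqrt((4281 - 1*(-22465)) + z) = sqrt((4281 - 1*(-22465)) + 1900) = sqrt((4281 + 22465) + 1900) = sqrt(26746 + 1900) = sqrt(28646)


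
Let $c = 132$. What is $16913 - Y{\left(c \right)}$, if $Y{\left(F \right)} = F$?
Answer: $16781$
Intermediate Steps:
$16913 - Y{\left(c \right)} = 16913 - 132 = 16781$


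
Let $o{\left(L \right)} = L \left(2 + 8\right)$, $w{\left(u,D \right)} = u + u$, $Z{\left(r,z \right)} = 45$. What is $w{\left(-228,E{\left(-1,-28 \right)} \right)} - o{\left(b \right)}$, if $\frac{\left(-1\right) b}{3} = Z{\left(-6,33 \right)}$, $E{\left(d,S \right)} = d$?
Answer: $894$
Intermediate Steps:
$w{\left(u,D \right)} = 2 u$
$b = -135$ ($b = \left(-3\right) 45 = -135$)
$o{\left(L \right)} = 10 L$ ($o{\left(L \right)} = L 10 = 10 L$)
$w{\left(-228,E{\left(-1,-28 \right)} \right)} - o{\left(b \right)} = 2 \left(-228\right) - 10 \left(-135\right) = -456 - -1350 = -456 + 1350 = 894$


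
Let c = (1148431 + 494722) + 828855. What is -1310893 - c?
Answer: -3782901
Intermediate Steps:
c = 2472008 (c = 1643153 + 828855 = 2472008)
-1310893 - c = -1310893 - 1*2472008 = -1310893 - 2472008 = -3782901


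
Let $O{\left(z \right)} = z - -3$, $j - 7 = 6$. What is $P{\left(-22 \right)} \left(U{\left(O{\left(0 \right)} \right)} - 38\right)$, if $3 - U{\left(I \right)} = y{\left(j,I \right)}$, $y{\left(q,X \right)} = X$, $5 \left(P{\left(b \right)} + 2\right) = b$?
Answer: $\frac{1216}{5} \approx 243.2$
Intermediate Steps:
$j = 13$ ($j = 7 + 6 = 13$)
$P{\left(b \right)} = -2 + \frac{b}{5}$
$O{\left(z \right)} = 3 + z$ ($O{\left(z \right)} = z + 3 = 3 + z$)
$U{\left(I \right)} = 3 - I$
$P{\left(-22 \right)} \left(U{\left(O{\left(0 \right)} \right)} - 38\right) = \left(-2 + \frac{1}{5} \left(-22\right)\right) \left(\left(3 - \left(3 + 0\right)\right) - 38\right) = \left(-2 - \frac{22}{5}\right) \left(\left(3 - 3\right) - 38\right) = - \frac{32 \left(\left(3 - 3\right) - 38\right)}{5} = - \frac{32 \left(0 - 38\right)}{5} = \left(- \frac{32}{5}\right) \left(-38\right) = \frac{1216}{5}$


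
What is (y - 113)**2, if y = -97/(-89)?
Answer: 99201600/7921 ≈ 12524.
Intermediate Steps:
y = 97/89 (y = -97*(-1/89) = 97/89 ≈ 1.0899)
(y - 113)**2 = (97/89 - 113)**2 = (-9960/89)**2 = 99201600/7921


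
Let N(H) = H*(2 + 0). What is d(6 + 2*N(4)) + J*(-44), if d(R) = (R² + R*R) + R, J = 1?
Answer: 946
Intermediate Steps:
N(H) = 2*H (N(H) = H*2 = 2*H)
d(R) = R + 2*R² (d(R) = (R² + R²) + R = 2*R² + R = R + 2*R²)
d(6 + 2*N(4)) + J*(-44) = (6 + 2*(2*4))*(1 + 2*(6 + 2*(2*4))) + 1*(-44) = (6 + 2*8)*(1 + 2*(6 + 2*8)) - 44 = (6 + 16)*(1 + 2*(6 + 16)) - 44 = 22*(1 + 2*22) - 44 = 22*(1 + 44) - 44 = 22*45 - 44 = 990 - 44 = 946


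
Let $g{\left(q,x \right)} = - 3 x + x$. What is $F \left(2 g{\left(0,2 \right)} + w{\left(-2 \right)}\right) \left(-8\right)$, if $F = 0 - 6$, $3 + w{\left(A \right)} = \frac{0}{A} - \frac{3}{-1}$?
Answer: $-384$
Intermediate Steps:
$g{\left(q,x \right)} = - 2 x$
$w{\left(A \right)} = 0$ ($w{\left(A \right)} = -3 + \left(\frac{0}{A} - \frac{3}{-1}\right) = -3 + \left(0 - -3\right) = -3 + \left(0 + 3\right) = -3 + 3 = 0$)
$F = -6$ ($F = 0 - 6 = -6$)
$F \left(2 g{\left(0,2 \right)} + w{\left(-2 \right)}\right) \left(-8\right) = - 6 \left(2 \left(\left(-2\right) 2\right) + 0\right) \left(-8\right) = - 6 \left(2 \left(-4\right) + 0\right) \left(-8\right) = - 6 \left(-8 + 0\right) \left(-8\right) = \left(-6\right) \left(-8\right) \left(-8\right) = 48 \left(-8\right) = -384$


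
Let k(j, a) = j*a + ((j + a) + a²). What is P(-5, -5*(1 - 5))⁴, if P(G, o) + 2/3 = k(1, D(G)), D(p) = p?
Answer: 4477456/81 ≈ 55277.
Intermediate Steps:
k(j, a) = a + j + a² + a*j (k(j, a) = a*j + ((a + j) + a²) = a*j + (a + j + a²) = a + j + a² + a*j)
P(G, o) = ⅓ + G² + 2*G (P(G, o) = -⅔ + (G + 1 + G² + G*1) = -⅔ + (G + 1 + G² + G) = -⅔ + (1 + G² + 2*G) = ⅓ + G² + 2*G)
P(-5, -5*(1 - 5))⁴ = (⅓ + (-5)² + 2*(-5))⁴ = (⅓ + 25 - 10)⁴ = (46/3)⁴ = 4477456/81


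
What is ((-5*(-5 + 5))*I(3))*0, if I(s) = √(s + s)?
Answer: 0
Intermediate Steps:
I(s) = √2*√s (I(s) = √(2*s) = √2*√s)
((-5*(-5 + 5))*I(3))*0 = ((-5*(-5 + 5))*(√2*√3))*0 = ((-5*0)*√6)*0 = (0*√6)*0 = 0*0 = 0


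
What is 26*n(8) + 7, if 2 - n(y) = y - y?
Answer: 59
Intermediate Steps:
n(y) = 2 (n(y) = 2 - (y - y) = 2 - 1*0 = 2 + 0 = 2)
26*n(8) + 7 = 26*2 + 7 = 52 + 7 = 59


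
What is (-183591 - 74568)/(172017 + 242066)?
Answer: -258159/414083 ≈ -0.62345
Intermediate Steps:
(-183591 - 74568)/(172017 + 242066) = -258159/414083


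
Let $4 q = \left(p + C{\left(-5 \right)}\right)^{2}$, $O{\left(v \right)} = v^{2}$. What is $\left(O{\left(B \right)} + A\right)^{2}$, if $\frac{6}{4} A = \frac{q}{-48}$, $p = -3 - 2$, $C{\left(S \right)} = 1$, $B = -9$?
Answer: $\frac{2122849}{324} \approx 6552.0$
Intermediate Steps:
$p = -5$
$q = 4$ ($q = \frac{\left(-5 + 1\right)^{2}}{4} = \frac{\left(-4\right)^{2}}{4} = \frac{1}{4} \cdot 16 = 4$)
$A = - \frac{1}{18}$ ($A = \frac{2 \frac{4}{-48}}{3} = \frac{2 \cdot 4 \left(- \frac{1}{48}\right)}{3} = \frac{2}{3} \left(- \frac{1}{12}\right) = - \frac{1}{18} \approx -0.055556$)
$\left(O{\left(B \right)} + A\right)^{2} = \left(\left(-9\right)^{2} - \frac{1}{18}\right)^{2} = \left(81 - \frac{1}{18}\right)^{2} = \left(\frac{1457}{18}\right)^{2} = \frac{2122849}{324}$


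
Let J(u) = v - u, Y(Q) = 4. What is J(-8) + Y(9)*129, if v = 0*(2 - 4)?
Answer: 524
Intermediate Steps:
v = 0 (v = 0*(-2) = 0)
J(u) = -u (J(u) = 0 - u = -u)
J(-8) + Y(9)*129 = -1*(-8) + 4*129 = 8 + 516 = 524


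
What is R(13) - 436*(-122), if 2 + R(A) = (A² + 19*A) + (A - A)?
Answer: 53606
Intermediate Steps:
R(A) = -2 + A² + 19*A (R(A) = -2 + ((A² + 19*A) + (A - A)) = -2 + ((A² + 19*A) + 0) = -2 + (A² + 19*A) = -2 + A² + 19*A)
R(13) - 436*(-122) = (-2 + 13² + 19*13) - 436*(-122) = (-2 + 169 + 247) + 53192 = 414 + 53192 = 53606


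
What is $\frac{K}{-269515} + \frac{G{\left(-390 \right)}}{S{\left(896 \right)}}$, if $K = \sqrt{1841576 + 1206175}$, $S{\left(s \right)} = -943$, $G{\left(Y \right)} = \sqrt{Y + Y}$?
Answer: $- \frac{21 \sqrt{6911}}{269515} - \frac{2 i \sqrt{195}}{943} \approx -0.0064775 - 0.029617 i$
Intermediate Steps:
$G{\left(Y \right)} = \sqrt{2} \sqrt{Y}$ ($G{\left(Y \right)} = \sqrt{2 Y} = \sqrt{2} \sqrt{Y}$)
$K = 21 \sqrt{6911}$ ($K = \sqrt{3047751} = 21 \sqrt{6911} \approx 1745.8$)
$\frac{K}{-269515} + \frac{G{\left(-390 \right)}}{S{\left(896 \right)}} = \frac{21 \sqrt{6911}}{-269515} + \frac{\sqrt{2} \sqrt{-390}}{-943} = 21 \sqrt{6911} \left(- \frac{1}{269515}\right) + \sqrt{2} i \sqrt{390} \left(- \frac{1}{943}\right) = - \frac{21 \sqrt{6911}}{269515} + 2 i \sqrt{195} \left(- \frac{1}{943}\right) = - \frac{21 \sqrt{6911}}{269515} - \frac{2 i \sqrt{195}}{943}$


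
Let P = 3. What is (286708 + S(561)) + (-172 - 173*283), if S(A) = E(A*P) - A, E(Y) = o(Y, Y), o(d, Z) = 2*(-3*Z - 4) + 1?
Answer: 226911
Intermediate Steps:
o(d, Z) = -7 - 6*Z (o(d, Z) = 2*(-4 - 3*Z) + 1 = (-8 - 6*Z) + 1 = -7 - 6*Z)
E(Y) = -7 - 6*Y
S(A) = -7 - 19*A (S(A) = (-7 - 6*A*3) - A = (-7 - 18*A) - A = -7 - 19*A)
(286708 + S(561)) + (-172 - 173*283) = (286708 + (-7 - 19*561)) + (-172 - 173*283) = (286708 + (-7 - 10659)) + (-172 - 48959) = (286708 - 10666) - 49131 = 276042 - 49131 = 226911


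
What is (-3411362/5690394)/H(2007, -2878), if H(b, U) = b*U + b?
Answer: 1705681/16428562960383 ≈ 1.0382e-7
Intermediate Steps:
H(b, U) = b + U*b (H(b, U) = U*b + b = b + U*b)
(-3411362/5690394)/H(2007, -2878) = (-3411362/5690394)/((2007*(1 - 2878))) = (-3411362*1/5690394)/((2007*(-2877))) = -1705681/2845197/(-5774139) = -1705681/2845197*(-1/5774139) = 1705681/16428562960383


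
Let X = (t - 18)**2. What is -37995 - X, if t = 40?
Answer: -38479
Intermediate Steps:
X = 484 (X = (40 - 18)**2 = 22**2 = 484)
-37995 - X = -37995 - 1*484 = -37995 - 484 = -38479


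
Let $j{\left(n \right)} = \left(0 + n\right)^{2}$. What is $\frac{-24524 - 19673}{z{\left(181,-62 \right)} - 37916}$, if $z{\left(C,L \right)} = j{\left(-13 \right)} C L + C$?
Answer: $\frac{44197}{1934253} \approx 0.02285$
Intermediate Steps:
$j{\left(n \right)} = n^{2}$
$z{\left(C,L \right)} = C + 169 C L$ ($z{\left(C,L \right)} = \left(-13\right)^{2} C L + C = 169 C L + C = C + 169 C L$)
$\frac{-24524 - 19673}{z{\left(181,-62 \right)} - 37916} = \frac{-24524 - 19673}{181 \left(1 + 169 \left(-62\right)\right) - 37916} = \frac{-24524 - 19673}{181 \left(1 - 10478\right) - 37916} = - \frac{44197}{181 \left(-10477\right) - 37916} = - \frac{44197}{-1896337 - 37916} = - \frac{44197}{-1934253} = \left(-44197\right) \left(- \frac{1}{1934253}\right) = \frac{44197}{1934253}$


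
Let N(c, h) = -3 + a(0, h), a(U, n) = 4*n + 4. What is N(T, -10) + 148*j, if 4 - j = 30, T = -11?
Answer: -3887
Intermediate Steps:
j = -26 (j = 4 - 1*30 = 4 - 30 = -26)
a(U, n) = 4 + 4*n
N(c, h) = 1 + 4*h (N(c, h) = -3 + (4 + 4*h) = 1 + 4*h)
N(T, -10) + 148*j = (1 + 4*(-10)) + 148*(-26) = (1 - 40) - 3848 = -39 - 3848 = -3887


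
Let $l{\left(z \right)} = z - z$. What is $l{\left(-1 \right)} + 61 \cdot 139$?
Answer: $8479$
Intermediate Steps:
$l{\left(z \right)} = 0$
$l{\left(-1 \right)} + 61 \cdot 139 = 0 + 61 \cdot 139 = 0 + 8479 = 8479$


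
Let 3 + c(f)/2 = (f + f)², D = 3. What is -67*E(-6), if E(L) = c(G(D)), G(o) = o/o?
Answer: -134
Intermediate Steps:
G(o) = 1
c(f) = -6 + 8*f² (c(f) = -6 + 2*(f + f)² = -6 + 2*(2*f)² = -6 + 2*(4*f²) = -6 + 8*f²)
E(L) = 2 (E(L) = -6 + 8*1² = -6 + 8*1 = -6 + 8 = 2)
-67*E(-6) = -67*2 = -134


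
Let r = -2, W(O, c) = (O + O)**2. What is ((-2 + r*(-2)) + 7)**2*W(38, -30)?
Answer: 467856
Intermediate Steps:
W(O, c) = 4*O**2 (W(O, c) = (2*O)**2 = 4*O**2)
((-2 + r*(-2)) + 7)**2*W(38, -30) = ((-2 - 2*(-2)) + 7)**2*(4*38**2) = ((-2 + 4) + 7)**2*(4*1444) = (2 + 7)**2*5776 = 9**2*5776 = 81*5776 = 467856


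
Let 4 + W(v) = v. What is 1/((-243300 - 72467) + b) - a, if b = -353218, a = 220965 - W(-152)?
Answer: -147926632186/668985 ≈ -2.2112e+5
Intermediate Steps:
W(v) = -4 + v
a = 221121 (a = 220965 - (-4 - 152) = 220965 - 1*(-156) = 220965 + 156 = 221121)
1/((-243300 - 72467) + b) - a = 1/((-243300 - 72467) - 353218) - 1*221121 = 1/(-315767 - 353218) - 221121 = 1/(-668985) - 221121 = -1/668985 - 221121 = -147926632186/668985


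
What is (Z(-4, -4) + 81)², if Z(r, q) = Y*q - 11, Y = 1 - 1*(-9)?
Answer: 900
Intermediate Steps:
Y = 10 (Y = 1 + 9 = 10)
Z(r, q) = -11 + 10*q (Z(r, q) = 10*q - 11 = -11 + 10*q)
(Z(-4, -4) + 81)² = ((-11 + 10*(-4)) + 81)² = ((-11 - 40) + 81)² = (-51 + 81)² = 30² = 900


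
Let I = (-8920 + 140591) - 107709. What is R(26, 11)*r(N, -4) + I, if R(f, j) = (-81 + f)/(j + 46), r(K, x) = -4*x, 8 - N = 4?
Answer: 1364954/57 ≈ 23947.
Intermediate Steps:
N = 4 (N = 8 - 1*4 = 8 - 4 = 4)
I = 23962 (I = 131671 - 107709 = 23962)
R(f, j) = (-81 + f)/(46 + j)
R(26, 11)*r(N, -4) + I = ((-81 + 26)/(46 + 11))*(-4*(-4)) + 23962 = (-55/57)*16 + 23962 = ((1/57)*(-55))*16 + 23962 = -55/57*16 + 23962 = -880/57 + 23962 = 1364954/57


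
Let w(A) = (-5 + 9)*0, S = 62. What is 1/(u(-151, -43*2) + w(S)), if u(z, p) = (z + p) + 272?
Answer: 1/35 ≈ 0.028571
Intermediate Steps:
u(z, p) = 272 + p + z (u(z, p) = (p + z) + 272 = 272 + p + z)
w(A) = 0 (w(A) = 4*0 = 0)
1/(u(-151, -43*2) + w(S)) = 1/((272 - 43*2 - 151) + 0) = 1/((272 - 86 - 151) + 0) = 1/(35 + 0) = 1/35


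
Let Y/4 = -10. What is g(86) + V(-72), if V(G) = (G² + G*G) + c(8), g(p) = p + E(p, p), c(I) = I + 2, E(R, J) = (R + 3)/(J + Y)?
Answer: 481433/46 ≈ 10466.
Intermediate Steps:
Y = -40 (Y = 4*(-10) = -40)
E(R, J) = (3 + R)/(-40 + J) (E(R, J) = (R + 3)/(J - 40) = (3 + R)/(-40 + J))
c(I) = 2 + I
g(p) = p + (3 + p)/(-40 + p)
V(G) = 10 + 2*G² (V(G) = (G² + G*G) + (2 + 8) = (G² + G²) + 10 = 2*G² + 10 = 10 + 2*G²)
g(86) + V(-72) = (3 + 86 + 86*(-40 + 86))/(-40 + 86) + (10 + 2*(-72)²) = (3 + 86 + 86*46)/46 + (10 + 2*5184) = (3 + 86 + 3956)/46 + (10 + 10368) = (1/46)*4045 + 10378 = 4045/46 + 10378 = 481433/46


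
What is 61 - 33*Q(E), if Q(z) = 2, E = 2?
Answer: -5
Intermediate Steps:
61 - 33*Q(E) = 61 - 33*2 = 61 - 66 = -5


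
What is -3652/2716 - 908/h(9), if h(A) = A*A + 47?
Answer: -183349/21728 ≈ -8.4384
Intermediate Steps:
h(A) = 47 + A² (h(A) = A² + 47 = 47 + A²)
-3652/2716 - 908/h(9) = -3652/2716 - 908/(47 + 9²) = -3652*1/2716 - 908/(47 + 81) = -913/679 - 908/128 = -913/679 - 908*1/128 = -913/679 - 227/32 = -183349/21728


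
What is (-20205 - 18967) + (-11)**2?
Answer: -39051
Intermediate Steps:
(-20205 - 18967) + (-11)**2 = -39172 + 121 = -39051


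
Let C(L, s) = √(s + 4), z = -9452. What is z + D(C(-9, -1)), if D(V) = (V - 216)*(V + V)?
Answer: -9446 - 432*√3 ≈ -10194.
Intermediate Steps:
C(L, s) = √(4 + s)
D(V) = 2*V*(-216 + V) (D(V) = (-216 + V)*(2*V) = 2*V*(-216 + V))
z + D(C(-9, -1)) = -9452 + 2*√(4 - 1)*(-216 + √(4 - 1)) = -9452 + 2*√3*(-216 + √3)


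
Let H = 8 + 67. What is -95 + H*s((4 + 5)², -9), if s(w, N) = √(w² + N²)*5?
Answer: -95 + 3375*√82 ≈ 30467.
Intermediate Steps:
H = 75
s(w, N) = 5*√(N² + w²) (s(w, N) = √(N² + w²)*5 = 5*√(N² + w²))
-95 + H*s((4 + 5)², -9) = -95 + 75*(5*√((-9)² + ((4 + 5)²)²)) = -95 + 75*(5*√(81 + (9²)²)) = -95 + 75*(5*√(81 + 81²)) = -95 + 75*(5*√(81 + 6561)) = -95 + 75*(5*√6642) = -95 + 75*(5*(9*√82)) = -95 + 75*(45*√82) = -95 + 3375*√82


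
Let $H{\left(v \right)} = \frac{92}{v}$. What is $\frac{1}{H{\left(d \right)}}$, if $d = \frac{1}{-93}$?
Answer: $- \frac{1}{8556} \approx -0.00011688$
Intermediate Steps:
$d = - \frac{1}{93} \approx -0.010753$
$\frac{1}{H{\left(d \right)}} = \frac{1}{92 \frac{1}{- \frac{1}{93}}} = \frac{1}{92 \left(-93\right)} = \frac{1}{-8556} = - \frac{1}{8556}$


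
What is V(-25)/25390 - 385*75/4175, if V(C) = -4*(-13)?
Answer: -14658383/2120065 ≈ -6.9141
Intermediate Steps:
V(C) = 52
V(-25)/25390 - 385*75/4175 = 52/25390 - 385*75/4175 = 52*(1/25390) - 28875*1/4175 = 26/12695 - 1155/167 = -14658383/2120065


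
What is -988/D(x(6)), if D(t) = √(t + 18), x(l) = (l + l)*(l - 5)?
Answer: -494*√30/15 ≈ -180.38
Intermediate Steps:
x(l) = 2*l*(-5 + l) (x(l) = (2*l)*(-5 + l) = 2*l*(-5 + l))
D(t) = √(18 + t)
-988/D(x(6)) = -988/√(18 + 2*6*(-5 + 6)) = -988/√(18 + 2*6*1) = -988/√(18 + 12) = -988*√30/30 = -494*√30/15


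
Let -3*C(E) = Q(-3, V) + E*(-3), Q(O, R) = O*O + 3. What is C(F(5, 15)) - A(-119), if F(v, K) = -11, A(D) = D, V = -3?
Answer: 104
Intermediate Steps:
Q(O, R) = 3 + O**2 (Q(O, R) = O**2 + 3 = 3 + O**2)
C(E) = -4 + E (C(E) = -((3 + (-3)**2) + E*(-3))/3 = -((3 + 9) - 3*E)/3 = -(12 - 3*E)/3 = -4 + E)
C(F(5, 15)) - A(-119) = (-4 - 11) - 1*(-119) = -15 + 119 = 104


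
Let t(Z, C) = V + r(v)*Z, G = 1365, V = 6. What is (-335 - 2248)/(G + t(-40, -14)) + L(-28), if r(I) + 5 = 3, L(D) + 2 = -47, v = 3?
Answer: -73682/1451 ≈ -50.780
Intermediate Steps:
L(D) = -49 (L(D) = -2 - 47 = -49)
r(I) = -2 (r(I) = -5 + 3 = -2)
t(Z, C) = 6 - 2*Z
(-335 - 2248)/(G + t(-40, -14)) + L(-28) = (-335 - 2248)/(1365 + (6 - 2*(-40))) - 49 = -2583/(1365 + (6 + 80)) - 49 = -2583/(1365 + 86) - 49 = -2583/1451 - 49 = -73682/1451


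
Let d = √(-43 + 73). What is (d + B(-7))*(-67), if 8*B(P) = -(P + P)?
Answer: -469/4 - 67*√30 ≈ -484.22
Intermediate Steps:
B(P) = -P/4 (B(P) = (-(P + P))/8 = (-2*P)/8 = -P/4)
d = √30 ≈ 5.4772
(d + B(-7))*(-67) = (√30 - ¼*(-7))*(-67) = (√30 + 7/4)*(-67) = (7/4 + √30)*(-67) = -469/4 - 67*√30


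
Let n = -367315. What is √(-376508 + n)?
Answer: 9*I*√9183 ≈ 862.45*I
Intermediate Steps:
√(-376508 + n) = √(-376508 - 367315) = √(-743823) = 9*I*√9183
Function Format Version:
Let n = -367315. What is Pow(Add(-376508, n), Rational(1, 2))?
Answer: Mul(9, I, Pow(9183, Rational(1, 2))) ≈ Mul(862.45, I)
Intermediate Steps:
Pow(Add(-376508, n), Rational(1, 2)) = Pow(Add(-376508, -367315), Rational(1, 2)) = Pow(-743823, Rational(1, 2)) = Mul(9, I, Pow(9183, Rational(1, 2)))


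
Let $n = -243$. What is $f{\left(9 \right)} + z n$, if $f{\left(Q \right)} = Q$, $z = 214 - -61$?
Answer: $-66816$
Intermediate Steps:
$z = 275$ ($z = 214 + \left(-54 + 115\right) = 214 + 61 = 275$)
$f{\left(9 \right)} + z n = 9 + 275 \left(-243\right) = 9 - 66825 = -66816$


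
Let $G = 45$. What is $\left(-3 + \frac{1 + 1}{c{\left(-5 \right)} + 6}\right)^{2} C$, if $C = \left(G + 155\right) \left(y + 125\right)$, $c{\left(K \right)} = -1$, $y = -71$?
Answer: $73008$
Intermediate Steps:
$C = 10800$ ($C = \left(45 + 155\right) \left(-71 + 125\right) = 200 \cdot 54 = 10800$)
$\left(-3 + \frac{1 + 1}{c{\left(-5 \right)} + 6}\right)^{2} C = \left(-3 + \frac{1 + 1}{-1 + 6}\right)^{2} \cdot 10800 = \left(-3 + \frac{2}{5}\right)^{2} \cdot 10800 = \left(- \frac{13}{5}\right)^{2} \cdot 10800 = \frac{169}{25} \cdot 10800 = 73008$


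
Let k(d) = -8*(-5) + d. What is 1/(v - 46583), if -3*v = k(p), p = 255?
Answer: -3/140044 ≈ -2.1422e-5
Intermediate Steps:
k(d) = 40 + d
v = -295/3 (v = -(40 + 255)/3 = -⅓*295 = -295/3 ≈ -98.333)
1/(v - 46583) = 1/(-295/3 - 46583) = 1/(-140044/3) = -3/140044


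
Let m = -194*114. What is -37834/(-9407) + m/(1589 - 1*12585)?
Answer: 156016969/25859843 ≈ 6.0332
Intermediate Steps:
m = -22116
-37834/(-9407) + m/(1589 - 1*12585) = -37834/(-9407) - 22116/(1589 - 1*12585) = -37834*(-1/9407) - 22116/(1589 - 12585) = 37834/9407 - 22116/(-10996) = 37834/9407 - 22116*(-1/10996) = 37834/9407 + 5529/2749 = 156016969/25859843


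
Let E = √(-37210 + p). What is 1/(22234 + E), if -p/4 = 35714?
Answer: 11117/247265411 - I*√180066/494530822 ≈ 4.496e-5 - 8.5807e-7*I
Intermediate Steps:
p = -142856 (p = -4*35714 = -142856)
E = I*√180066 (E = √(-37210 - 142856) = √(-180066) = I*√180066 ≈ 424.34*I)
1/(22234 + E) = 1/(22234 + I*√180066)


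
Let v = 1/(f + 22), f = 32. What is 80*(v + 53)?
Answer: 114520/27 ≈ 4241.5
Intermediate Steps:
v = 1/54 (v = 1/(32 + 22) = 1/54 ≈ 0.018519)
80*(v + 53) = 80*(1/54 + 53) = 80*(2863/54) = 114520/27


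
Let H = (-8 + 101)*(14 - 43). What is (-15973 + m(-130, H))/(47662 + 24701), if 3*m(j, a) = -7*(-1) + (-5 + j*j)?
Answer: -10339/72363 ≈ -0.14288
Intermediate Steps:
H = -2697 (H = 93*(-29) = -2697)
m(j, a) = ⅔ + j²/3 (m(j, a) = (-7*(-1) + (-5 + j*j))/3 = (7 + (-5 + j²))/3 = (2 + j²)/3 = ⅔ + j²/3)
(-15973 + m(-130, H))/(47662 + 24701) = (-15973 + (⅔ + (⅓)*(-130)²))/(47662 + 24701) = (-15973 + (⅔ + (⅓)*16900))/72363 = (-15973 + (⅔ + 16900/3))*(1/72363) = (-15973 + 5634)*(1/72363) = -10339*1/72363 = -10339/72363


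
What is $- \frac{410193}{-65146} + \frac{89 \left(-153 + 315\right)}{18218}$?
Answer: $\frac{4206085551}{593414914} \approx 7.0879$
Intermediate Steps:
$- \frac{410193}{-65146} + \frac{89 \left(-153 + 315\right)}{18218} = \left(-410193\right) \left(- \frac{1}{65146}\right) + 89 \cdot 162 \cdot \frac{1}{18218} = \frac{410193}{65146} + 14418 \cdot \frac{1}{18218} = \frac{410193}{65146} + \frac{7209}{9109} = \frac{4206085551}{593414914}$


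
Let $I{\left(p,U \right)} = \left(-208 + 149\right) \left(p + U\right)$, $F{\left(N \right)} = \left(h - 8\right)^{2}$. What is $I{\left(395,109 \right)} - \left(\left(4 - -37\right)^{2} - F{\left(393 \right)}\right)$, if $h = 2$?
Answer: $-31381$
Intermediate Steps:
$F{\left(N \right)} = 36$ ($F{\left(N \right)} = \left(2 - 8\right)^{2} = \left(-6\right)^{2} = 36$)
$I{\left(p,U \right)} = - 59 U - 59 p$ ($I{\left(p,U \right)} = - 59 \left(U + p\right) = - 59 U - 59 p$)
$I{\left(395,109 \right)} - \left(\left(4 - -37\right)^{2} - F{\left(393 \right)}\right) = \left(\left(-59\right) 109 - 23305\right) - \left(\left(4 - -37\right)^{2} - 36\right) = \left(-6431 - 23305\right) - \left(\left(4 + \left(-33 + 70\right)\right)^{2} - 36\right) = -29736 - \left(\left(4 + 37\right)^{2} - 36\right) = -29736 - \left(41^{2} - 36\right) = -29736 - \left(1681 - 36\right) = -29736 - 1645 = -31381$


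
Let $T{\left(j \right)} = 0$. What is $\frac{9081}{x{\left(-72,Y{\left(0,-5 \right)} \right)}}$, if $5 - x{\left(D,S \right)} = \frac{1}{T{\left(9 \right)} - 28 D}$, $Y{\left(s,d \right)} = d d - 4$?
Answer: $\frac{18307296}{10079} \approx 1816.4$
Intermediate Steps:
$Y{\left(s,d \right)} = -4 + d^{2}$ ($Y{\left(s,d \right)} = d^{2} - 4 = -4 + d^{2}$)
$x{\left(D,S \right)} = 5 + \frac{1}{28 D}$ ($x{\left(D,S \right)} = 5 - \frac{1}{0 - 28 D} = 5 - \frac{1}{\left(-28\right) D} = 5 - - \frac{1}{28 D} = 5 + \frac{1}{28 D}$)
$\frac{9081}{x{\left(-72,Y{\left(0,-5 \right)} \right)}} = \frac{9081}{5 + \frac{1}{28 \left(-72\right)}} = \frac{9081}{5 + \frac{1}{28} \left(- \frac{1}{72}\right)} = \frac{9081}{5 - \frac{1}{2016}} = \frac{9081}{\frac{10079}{2016}} = 9081 \cdot \frac{2016}{10079} = \frac{18307296}{10079}$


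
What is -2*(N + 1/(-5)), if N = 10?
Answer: -98/5 ≈ -19.600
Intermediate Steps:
-2*(N + 1/(-5)) = -2*(10 + 1/(-5)) = -2*(10 - 1/5) = -2*49/5 = -98/5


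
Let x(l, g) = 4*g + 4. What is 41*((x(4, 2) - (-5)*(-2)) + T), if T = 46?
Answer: 1968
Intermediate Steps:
x(l, g) = 4 + 4*g
41*((x(4, 2) - (-5)*(-2)) + T) = 41*(((4 + 4*2) - (-5)*(-2)) + 46) = 41*(((4 + 8) - 1*10) + 46) = 41*((12 - 10) + 46) = 41*(2 + 46) = 41*48 = 1968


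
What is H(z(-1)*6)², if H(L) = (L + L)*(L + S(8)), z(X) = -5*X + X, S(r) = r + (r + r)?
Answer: 5308416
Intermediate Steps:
S(r) = 3*r (S(r) = r + 2*r = 3*r)
z(X) = -4*X
H(L) = 2*L*(24 + L) (H(L) = (L + L)*(L + 3*8) = (2*L)*(L + 24) = (2*L)*(24 + L) = 2*L*(24 + L))
H(z(-1)*6)² = (2*(-4*(-1)*6)*(24 - 4*(-1)*6))² = (2*(4*6)*(24 + 4*6))² = (2*24*(24 + 24))² = (2*24*48)² = 2304² = 5308416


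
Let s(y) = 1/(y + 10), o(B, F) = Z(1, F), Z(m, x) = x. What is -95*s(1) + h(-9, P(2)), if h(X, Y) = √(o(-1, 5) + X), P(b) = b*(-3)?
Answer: -95/11 + 2*I ≈ -8.6364 + 2.0*I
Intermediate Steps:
P(b) = -3*b
o(B, F) = F
h(X, Y) = √(5 + X)
s(y) = 1/(10 + y)
-95*s(1) + h(-9, P(2)) = -95/(10 + 1) + √(5 - 9) = -95/11 + √(-4) = -95*1/11 + 2*I = -95/11 + 2*I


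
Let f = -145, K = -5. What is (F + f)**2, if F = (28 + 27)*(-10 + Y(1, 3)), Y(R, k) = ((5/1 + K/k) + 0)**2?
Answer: 570025/81 ≈ 7037.3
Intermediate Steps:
Y(R, k) = (5 - 5/k)**2 (Y(R, k) = ((5/1 - 5/k) + 0)**2 = ((5*1 - 5/k) + 0)**2 = ((5 - 5/k) + 0)**2 = (5 - 5/k)**2)
F = 550/9 (F = (28 + 27)*(-10 + 25*(-1 + 3)**2/3**2) = 55*(-10 + 25*(1/9)*2**2) = 55*(-10 + 25*(1/9)*4) = 55*(-10 + 100/9) = 55*(10/9) = 550/9 ≈ 61.111)
(F + f)**2 = (550/9 - 145)**2 = (-755/9)**2 = 570025/81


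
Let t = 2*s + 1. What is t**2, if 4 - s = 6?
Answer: 9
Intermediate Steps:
s = -2 (s = 4 - 1*6 = 4 - 6 = -2)
t = -3 (t = 2*(-2) + 1 = -4 + 1 = -3)
t**2 = (-3)**2 = 9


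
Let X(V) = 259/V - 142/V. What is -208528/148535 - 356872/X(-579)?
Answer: 10230532493768/5792865 ≈ 1.7661e+6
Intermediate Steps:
X(V) = 117/V
-208528/148535 - 356872/X(-579) = -208528/148535 - 356872/(117/(-579)) = -208528*1/148535 - 356872/(117*(-1/579)) = -208528/148535 - 356872/(-39/193) = -208528/148535 - 356872*(-193/39) = -208528/148535 + 68876296/39 = 10230532493768/5792865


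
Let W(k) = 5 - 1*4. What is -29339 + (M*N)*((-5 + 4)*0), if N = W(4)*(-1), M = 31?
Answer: -29339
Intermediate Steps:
W(k) = 1 (W(k) = 5 - 4 = 1)
N = -1 (N = 1*(-1) = -1)
-29339 + (M*N)*((-5 + 4)*0) = -29339 + (31*(-1))*((-5 + 4)*0) = -29339 - (-31)*0 = -29339 - 31*0 = -29339 + 0 = -29339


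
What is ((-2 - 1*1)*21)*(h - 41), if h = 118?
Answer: -4851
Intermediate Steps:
((-2 - 1*1)*21)*(h - 41) = ((-2 - 1*1)*21)*(118 - 41) = ((-2 - 1)*21)*77 = -3*21*77 = -63*77 = -4851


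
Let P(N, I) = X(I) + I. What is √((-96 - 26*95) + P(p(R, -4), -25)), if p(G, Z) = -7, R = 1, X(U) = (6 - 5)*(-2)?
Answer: I*√2593 ≈ 50.922*I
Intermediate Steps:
X(U) = -2 (X(U) = 1*(-2) = -2)
P(N, I) = -2 + I
√((-96 - 26*95) + P(p(R, -4), -25)) = √((-96 - 26*95) + (-2 - 25)) = √((-96 - 2470) - 27) = √(-2566 - 27) = √(-2593) = I*√2593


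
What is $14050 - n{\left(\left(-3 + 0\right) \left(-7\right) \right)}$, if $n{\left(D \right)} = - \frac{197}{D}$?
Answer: $\frac{295247}{21} \approx 14059.0$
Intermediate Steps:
$14050 - n{\left(\left(-3 + 0\right) \left(-7\right) \right)} = 14050 - - \frac{197}{\left(-3 + 0\right) \left(-7\right)} = 14050 - - \frac{197}{\left(-3\right) \left(-7\right)} = 14050 - - \frac{197}{21} = 14050 + \frac{197}{21} = \frac{295247}{21}$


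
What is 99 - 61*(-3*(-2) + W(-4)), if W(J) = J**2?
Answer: -1243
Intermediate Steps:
99 - 61*(-3*(-2) + W(-4)) = 99 - 61*(-3*(-2) + (-4)**2) = 99 - 61*(6 + 16) = 99 - 61*22 = 99 - 1342 = -1243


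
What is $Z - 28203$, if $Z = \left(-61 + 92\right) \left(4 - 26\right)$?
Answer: $-28885$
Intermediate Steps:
$Z = -682$ ($Z = 31 \left(-22\right) = -682$)
$Z - 28203 = -682 - 28203 = -28885$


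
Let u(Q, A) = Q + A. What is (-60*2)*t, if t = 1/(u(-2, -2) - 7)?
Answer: 120/11 ≈ 10.909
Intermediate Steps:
u(Q, A) = A + Q
t = -1/11 (t = 1/((-2 - 2) - 7) = 1/(-4 - 7) = 1/(-11) = -1/11 ≈ -0.090909)
(-60*2)*t = -60*2*(-1/11) = -120*(-1/11) = 120/11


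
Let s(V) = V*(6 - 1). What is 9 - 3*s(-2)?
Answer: 39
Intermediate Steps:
s(V) = 5*V (s(V) = V*5 = 5*V)
9 - 3*s(-2) = 9 - 15*(-2) = 9 - 3*(-10) = 9 + 30 = 39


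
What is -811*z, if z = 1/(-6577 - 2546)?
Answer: 811/9123 ≈ 0.088896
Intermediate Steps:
z = -1/9123 (z = 1/(-9123) = -1/9123 ≈ -0.00010961)
-811*z = -811*(-1/9123) = 811/9123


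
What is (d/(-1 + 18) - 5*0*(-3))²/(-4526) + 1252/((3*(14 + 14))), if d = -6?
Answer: 204703813/13734147 ≈ 14.905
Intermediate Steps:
(d/(-1 + 18) - 5*0*(-3))²/(-4526) + 1252/((3*(14 + 14))) = (-6/(-1 + 18) - 5*0*(-3))²/(-4526) + 1252/((3*(14 + 14))) = (-6/17 + 0*(-3))²*(-1/4526) + 1252/((3*28)) = (-6*1/17 + 0)²*(-1/4526) + 1252/84 = (-6/17 + 0)²*(-1/4526) + 1252*(1/84) = (-6/17)²*(-1/4526) + 313/21 = (36/289)*(-1/4526) + 313/21 = -18/654007 + 313/21 = 204703813/13734147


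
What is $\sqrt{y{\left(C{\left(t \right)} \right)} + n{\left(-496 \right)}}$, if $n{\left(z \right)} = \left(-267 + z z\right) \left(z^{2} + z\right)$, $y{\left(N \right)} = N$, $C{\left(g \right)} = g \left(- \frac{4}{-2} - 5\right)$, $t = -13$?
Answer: $\sqrt{60336294519} \approx 2.4563 \cdot 10^{5}$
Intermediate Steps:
$C{\left(g \right)} = - 3 g$ ($C{\left(g \right)} = g \left(\left(-4\right) \left(- \frac{1}{2}\right) - 5\right) = g \left(2 - 5\right) = g \left(-3\right) = - 3 g$)
$n{\left(z \right)} = \left(-267 + z^{2}\right) \left(z + z^{2}\right)$
$\sqrt{y{\left(C{\left(t \right)} \right)} + n{\left(-496 \right)}} = \sqrt{\left(-3\right) \left(-13\right) - 496 \left(-267 + \left(-496\right)^{2} + \left(-496\right)^{3} - -132432\right)} = \sqrt{39 - 496 \left(-267 + 246016 - 122023936 + 132432\right)} = \sqrt{39 - -60336294480} = \sqrt{39 + 60336294480} = \sqrt{60336294519}$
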